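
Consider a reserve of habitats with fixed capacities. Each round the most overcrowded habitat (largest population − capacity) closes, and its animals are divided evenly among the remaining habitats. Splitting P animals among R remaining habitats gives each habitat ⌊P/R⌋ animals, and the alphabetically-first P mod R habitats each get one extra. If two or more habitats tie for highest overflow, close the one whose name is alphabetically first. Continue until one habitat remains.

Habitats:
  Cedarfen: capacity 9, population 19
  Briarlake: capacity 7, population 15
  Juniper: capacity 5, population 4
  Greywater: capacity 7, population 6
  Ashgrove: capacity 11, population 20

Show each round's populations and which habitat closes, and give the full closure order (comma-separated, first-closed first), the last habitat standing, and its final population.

Closure order: Cedarfen, Ashgrove, Briarlake, Greywater
Last habitat: Juniper with 64 animals

Round 1: Ashgrove=20 Briarlake=15 Cedarfen=19 Greywater=6 Juniper=4 → close Cedarfen (overflow 10)
  19÷4 = 4 each, +1 to first 3
Round 2: Ashgrove=25 Briarlake=20 Greywater=11 Juniper=8 → close Ashgrove (overflow 14)
  25÷3 = 8 each, +1 to first 1
Round 3: Briarlake=29 Greywater=19 Juniper=16 → close Briarlake (overflow 22)
  29÷2 = 14 each, +1 to first 1
Round 4: Greywater=34 Juniper=30 → close Greywater (overflow 27)
  34÷1 = 34 each, +1 to first 0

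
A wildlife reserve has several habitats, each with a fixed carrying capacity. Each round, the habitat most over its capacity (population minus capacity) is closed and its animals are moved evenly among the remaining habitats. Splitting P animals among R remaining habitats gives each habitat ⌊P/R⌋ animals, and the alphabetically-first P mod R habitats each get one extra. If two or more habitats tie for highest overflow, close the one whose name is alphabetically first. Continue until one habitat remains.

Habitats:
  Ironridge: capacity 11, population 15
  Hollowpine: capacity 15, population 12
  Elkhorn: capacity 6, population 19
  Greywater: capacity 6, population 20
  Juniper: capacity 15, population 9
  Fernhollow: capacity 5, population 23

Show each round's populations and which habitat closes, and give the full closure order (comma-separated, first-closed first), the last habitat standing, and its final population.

Closure order: Fernhollow, Greywater, Elkhorn, Ironridge, Hollowpine
Last habitat: Juniper with 98 animals

Round 1: Elkhorn=19 Fernhollow=23 Greywater=20 Hollowpine=12 Ironridge=15 Juniper=9 → close Fernhollow (overflow 18)
  23÷5 = 4 each, +1 to first 3
Round 2: Elkhorn=24 Greywater=25 Hollowpine=17 Ironridge=19 Juniper=13 → close Greywater (overflow 19)
  25÷4 = 6 each, +1 to first 1
Round 3: Elkhorn=31 Hollowpine=23 Ironridge=25 Juniper=19 → close Elkhorn (overflow 25)
  31÷3 = 10 each, +1 to first 1
Round 4: Hollowpine=34 Ironridge=35 Juniper=29 → close Ironridge (overflow 24)
  35÷2 = 17 each, +1 to first 1
Round 5: Hollowpine=52 Juniper=46 → close Hollowpine (overflow 37)
  52÷1 = 52 each, +1 to first 0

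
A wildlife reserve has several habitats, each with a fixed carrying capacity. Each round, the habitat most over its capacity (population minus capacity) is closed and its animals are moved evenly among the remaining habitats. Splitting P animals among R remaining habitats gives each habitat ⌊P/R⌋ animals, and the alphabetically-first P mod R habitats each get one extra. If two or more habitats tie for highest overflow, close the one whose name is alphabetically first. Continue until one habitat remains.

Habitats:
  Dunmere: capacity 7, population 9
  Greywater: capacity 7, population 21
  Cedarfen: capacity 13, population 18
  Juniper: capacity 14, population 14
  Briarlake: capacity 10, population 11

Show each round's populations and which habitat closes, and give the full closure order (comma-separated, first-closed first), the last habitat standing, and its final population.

Round 1: Briarlake=11 Cedarfen=18 Dunmere=9 Greywater=21 Juniper=14 → close Greywater (overflow 14)
  21÷4 = 5 each, +1 to first 1
Round 2: Briarlake=17 Cedarfen=23 Dunmere=14 Juniper=19 → close Cedarfen (overflow 10)
  23÷3 = 7 each, +1 to first 2
Round 3: Briarlake=25 Dunmere=22 Juniper=26 → close Briarlake (overflow 15)
  25÷2 = 12 each, +1 to first 1
Round 4: Dunmere=35 Juniper=38 → close Dunmere (overflow 28)
  35÷1 = 35 each, +1 to first 0

Closure order: Greywater, Cedarfen, Briarlake, Dunmere
Last habitat: Juniper with 73 animals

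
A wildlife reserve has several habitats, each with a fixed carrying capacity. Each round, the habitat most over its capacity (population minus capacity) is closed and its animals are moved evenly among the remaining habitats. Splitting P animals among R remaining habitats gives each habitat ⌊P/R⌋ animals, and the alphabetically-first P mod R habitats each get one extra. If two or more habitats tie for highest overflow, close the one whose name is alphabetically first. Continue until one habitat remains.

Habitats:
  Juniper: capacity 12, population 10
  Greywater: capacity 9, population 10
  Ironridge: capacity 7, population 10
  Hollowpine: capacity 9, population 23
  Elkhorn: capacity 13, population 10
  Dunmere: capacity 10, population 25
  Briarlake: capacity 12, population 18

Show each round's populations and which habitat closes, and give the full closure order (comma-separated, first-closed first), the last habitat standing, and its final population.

Round 1: Briarlake=18 Dunmere=25 Elkhorn=10 Greywater=10 Hollowpine=23 Ironridge=10 Juniper=10 → close Dunmere (overflow 15)
  25÷6 = 4 each, +1 to first 1
Round 2: Briarlake=23 Elkhorn=14 Greywater=14 Hollowpine=27 Ironridge=14 Juniper=14 → close Hollowpine (overflow 18)
  27÷5 = 5 each, +1 to first 2
Round 3: Briarlake=29 Elkhorn=20 Greywater=19 Ironridge=19 Juniper=19 → close Briarlake (overflow 17)
  29÷4 = 7 each, +1 to first 1
Round 4: Elkhorn=28 Greywater=26 Ironridge=26 Juniper=26 → close Ironridge (overflow 19)
  26÷3 = 8 each, +1 to first 2
Round 5: Elkhorn=37 Greywater=35 Juniper=34 → close Greywater (overflow 26)
  35÷2 = 17 each, +1 to first 1
Round 6: Elkhorn=55 Juniper=51 → close Elkhorn (overflow 42)
  55÷1 = 55 each, +1 to first 0

Closure order: Dunmere, Hollowpine, Briarlake, Ironridge, Greywater, Elkhorn
Last habitat: Juniper with 106 animals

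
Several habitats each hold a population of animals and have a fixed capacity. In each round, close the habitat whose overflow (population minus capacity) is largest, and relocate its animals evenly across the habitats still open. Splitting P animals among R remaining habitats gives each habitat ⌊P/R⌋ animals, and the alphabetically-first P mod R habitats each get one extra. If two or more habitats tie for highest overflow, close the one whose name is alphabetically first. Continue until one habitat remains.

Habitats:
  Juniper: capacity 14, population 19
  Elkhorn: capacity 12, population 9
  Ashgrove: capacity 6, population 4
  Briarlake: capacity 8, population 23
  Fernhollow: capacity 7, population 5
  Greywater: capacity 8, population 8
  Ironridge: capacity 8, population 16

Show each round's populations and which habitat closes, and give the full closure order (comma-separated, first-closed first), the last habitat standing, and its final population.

Round 1: Ashgrove=4 Briarlake=23 Elkhorn=9 Fernhollow=5 Greywater=8 Ironridge=16 Juniper=19 → close Briarlake (overflow 15)
  23÷6 = 3 each, +1 to first 5
Round 2: Ashgrove=8 Elkhorn=13 Fernhollow=9 Greywater=12 Ironridge=20 Juniper=22 → close Ironridge (overflow 12)
  20÷5 = 4 each, +1 to first 0
Round 3: Ashgrove=12 Elkhorn=17 Fernhollow=13 Greywater=16 Juniper=26 → close Juniper (overflow 12)
  26÷4 = 6 each, +1 to first 2
Round 4: Ashgrove=19 Elkhorn=24 Fernhollow=19 Greywater=22 → close Greywater (overflow 14)
  22÷3 = 7 each, +1 to first 1
Round 5: Ashgrove=27 Elkhorn=31 Fernhollow=26 → close Ashgrove (overflow 21)
  27÷2 = 13 each, +1 to first 1
Round 6: Elkhorn=45 Fernhollow=39 → close Elkhorn (overflow 33)
  45÷1 = 45 each, +1 to first 0

Closure order: Briarlake, Ironridge, Juniper, Greywater, Ashgrove, Elkhorn
Last habitat: Fernhollow with 84 animals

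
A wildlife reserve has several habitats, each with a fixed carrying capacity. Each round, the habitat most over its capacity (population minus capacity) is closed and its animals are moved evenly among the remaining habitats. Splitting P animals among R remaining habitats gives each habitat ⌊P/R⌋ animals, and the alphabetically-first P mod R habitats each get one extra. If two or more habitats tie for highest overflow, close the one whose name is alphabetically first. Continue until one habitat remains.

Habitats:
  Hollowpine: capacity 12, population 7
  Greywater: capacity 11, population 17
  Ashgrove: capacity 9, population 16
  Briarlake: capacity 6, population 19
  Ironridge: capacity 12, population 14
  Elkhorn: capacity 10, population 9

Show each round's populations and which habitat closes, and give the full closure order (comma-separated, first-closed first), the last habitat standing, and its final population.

Closure order: Briarlake, Ashgrove, Greywater, Ironridge, Elkhorn
Last habitat: Hollowpine with 82 animals

Round 1: Ashgrove=16 Briarlake=19 Elkhorn=9 Greywater=17 Hollowpine=7 Ironridge=14 → close Briarlake (overflow 13)
  19÷5 = 3 each, +1 to first 4
Round 2: Ashgrove=20 Elkhorn=13 Greywater=21 Hollowpine=11 Ironridge=17 → close Ashgrove (overflow 11)
  20÷4 = 5 each, +1 to first 0
Round 3: Elkhorn=18 Greywater=26 Hollowpine=16 Ironridge=22 → close Greywater (overflow 15)
  26÷3 = 8 each, +1 to first 2
Round 4: Elkhorn=27 Hollowpine=25 Ironridge=30 → close Ironridge (overflow 18)
  30÷2 = 15 each, +1 to first 0
Round 5: Elkhorn=42 Hollowpine=40 → close Elkhorn (overflow 32)
  42÷1 = 42 each, +1 to first 0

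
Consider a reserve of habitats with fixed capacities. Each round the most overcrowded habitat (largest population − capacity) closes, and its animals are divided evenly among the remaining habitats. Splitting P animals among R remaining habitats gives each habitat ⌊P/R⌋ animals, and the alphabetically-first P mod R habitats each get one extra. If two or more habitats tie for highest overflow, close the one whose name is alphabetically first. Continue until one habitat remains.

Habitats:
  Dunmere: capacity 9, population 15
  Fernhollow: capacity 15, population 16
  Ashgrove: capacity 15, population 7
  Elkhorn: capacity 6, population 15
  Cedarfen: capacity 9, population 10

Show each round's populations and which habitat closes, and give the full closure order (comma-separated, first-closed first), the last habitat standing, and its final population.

Closure order: Elkhorn, Dunmere, Cedarfen, Fernhollow
Last habitat: Ashgrove with 63 animals

Round 1: Ashgrove=7 Cedarfen=10 Dunmere=15 Elkhorn=15 Fernhollow=16 → close Elkhorn (overflow 9)
  15÷4 = 3 each, +1 to first 3
Round 2: Ashgrove=11 Cedarfen=14 Dunmere=19 Fernhollow=19 → close Dunmere (overflow 10)
  19÷3 = 6 each, +1 to first 1
Round 3: Ashgrove=18 Cedarfen=20 Fernhollow=25 → close Cedarfen (overflow 11)
  20÷2 = 10 each, +1 to first 0
Round 4: Ashgrove=28 Fernhollow=35 → close Fernhollow (overflow 20)
  35÷1 = 35 each, +1 to first 0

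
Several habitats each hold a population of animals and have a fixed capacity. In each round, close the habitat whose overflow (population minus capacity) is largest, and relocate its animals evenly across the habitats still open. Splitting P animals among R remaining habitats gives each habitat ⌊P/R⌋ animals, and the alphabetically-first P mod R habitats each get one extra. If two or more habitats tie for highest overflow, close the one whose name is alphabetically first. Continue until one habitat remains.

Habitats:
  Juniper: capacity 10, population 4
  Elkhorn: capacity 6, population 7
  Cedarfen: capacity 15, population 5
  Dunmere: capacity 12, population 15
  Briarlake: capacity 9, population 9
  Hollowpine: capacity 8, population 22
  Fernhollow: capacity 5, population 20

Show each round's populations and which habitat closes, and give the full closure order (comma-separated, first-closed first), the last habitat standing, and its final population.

Closure order: Fernhollow, Hollowpine, Dunmere, Briarlake, Elkhorn, Juniper
Last habitat: Cedarfen with 82 animals

Round 1: Briarlake=9 Cedarfen=5 Dunmere=15 Elkhorn=7 Fernhollow=20 Hollowpine=22 Juniper=4 → close Fernhollow (overflow 15)
  20÷6 = 3 each, +1 to first 2
Round 2: Briarlake=13 Cedarfen=9 Dunmere=18 Elkhorn=10 Hollowpine=25 Juniper=7 → close Hollowpine (overflow 17)
  25÷5 = 5 each, +1 to first 0
Round 3: Briarlake=18 Cedarfen=14 Dunmere=23 Elkhorn=15 Juniper=12 → close Dunmere (overflow 11)
  23÷4 = 5 each, +1 to first 3
Round 4: Briarlake=24 Cedarfen=20 Elkhorn=21 Juniper=17 → close Briarlake (overflow 15)
  24÷3 = 8 each, +1 to first 0
Round 5: Cedarfen=28 Elkhorn=29 Juniper=25 → close Elkhorn (overflow 23)
  29÷2 = 14 each, +1 to first 1
Round 6: Cedarfen=43 Juniper=39 → close Juniper (overflow 29)
  39÷1 = 39 each, +1 to first 0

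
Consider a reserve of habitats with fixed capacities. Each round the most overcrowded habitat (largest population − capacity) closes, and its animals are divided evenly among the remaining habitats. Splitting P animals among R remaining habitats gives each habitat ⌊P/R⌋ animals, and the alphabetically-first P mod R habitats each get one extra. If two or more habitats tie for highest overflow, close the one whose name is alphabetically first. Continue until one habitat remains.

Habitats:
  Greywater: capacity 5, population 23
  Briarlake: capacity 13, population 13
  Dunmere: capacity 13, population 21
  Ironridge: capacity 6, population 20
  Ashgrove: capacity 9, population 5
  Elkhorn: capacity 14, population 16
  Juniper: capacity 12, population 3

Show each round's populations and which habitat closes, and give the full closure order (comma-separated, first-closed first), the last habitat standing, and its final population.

Closure order: Greywater, Ironridge, Dunmere, Elkhorn, Briarlake, Ashgrove
Last habitat: Juniper with 101 animals

Round 1: Ashgrove=5 Briarlake=13 Dunmere=21 Elkhorn=16 Greywater=23 Ironridge=20 Juniper=3 → close Greywater (overflow 18)
  23÷6 = 3 each, +1 to first 5
Round 2: Ashgrove=9 Briarlake=17 Dunmere=25 Elkhorn=20 Ironridge=24 Juniper=6 → close Ironridge (overflow 18)
  24÷5 = 4 each, +1 to first 4
Round 3: Ashgrove=14 Briarlake=22 Dunmere=30 Elkhorn=25 Juniper=10 → close Dunmere (overflow 17)
  30÷4 = 7 each, +1 to first 2
Round 4: Ashgrove=22 Briarlake=30 Elkhorn=32 Juniper=17 → close Elkhorn (overflow 18)
  32÷3 = 10 each, +1 to first 2
Round 5: Ashgrove=33 Briarlake=41 Juniper=27 → close Briarlake (overflow 28)
  41÷2 = 20 each, +1 to first 1
Round 6: Ashgrove=54 Juniper=47 → close Ashgrove (overflow 45)
  54÷1 = 54 each, +1 to first 0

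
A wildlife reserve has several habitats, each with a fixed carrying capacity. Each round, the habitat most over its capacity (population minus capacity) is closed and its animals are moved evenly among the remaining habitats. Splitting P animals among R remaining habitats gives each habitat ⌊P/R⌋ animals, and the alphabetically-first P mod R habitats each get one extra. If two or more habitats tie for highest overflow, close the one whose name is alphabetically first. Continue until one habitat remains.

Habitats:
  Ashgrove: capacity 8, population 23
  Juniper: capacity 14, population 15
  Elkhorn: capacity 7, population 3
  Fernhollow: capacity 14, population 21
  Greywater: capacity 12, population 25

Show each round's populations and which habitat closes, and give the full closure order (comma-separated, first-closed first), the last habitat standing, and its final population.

Round 1: Ashgrove=23 Elkhorn=3 Fernhollow=21 Greywater=25 Juniper=15 → close Ashgrove (overflow 15)
  23÷4 = 5 each, +1 to first 3
Round 2: Elkhorn=9 Fernhollow=27 Greywater=31 Juniper=20 → close Greywater (overflow 19)
  31÷3 = 10 each, +1 to first 1
Round 3: Elkhorn=20 Fernhollow=37 Juniper=30 → close Fernhollow (overflow 23)
  37÷2 = 18 each, +1 to first 1
Round 4: Elkhorn=39 Juniper=48 → close Juniper (overflow 34)
  48÷1 = 48 each, +1 to first 0

Closure order: Ashgrove, Greywater, Fernhollow, Juniper
Last habitat: Elkhorn with 87 animals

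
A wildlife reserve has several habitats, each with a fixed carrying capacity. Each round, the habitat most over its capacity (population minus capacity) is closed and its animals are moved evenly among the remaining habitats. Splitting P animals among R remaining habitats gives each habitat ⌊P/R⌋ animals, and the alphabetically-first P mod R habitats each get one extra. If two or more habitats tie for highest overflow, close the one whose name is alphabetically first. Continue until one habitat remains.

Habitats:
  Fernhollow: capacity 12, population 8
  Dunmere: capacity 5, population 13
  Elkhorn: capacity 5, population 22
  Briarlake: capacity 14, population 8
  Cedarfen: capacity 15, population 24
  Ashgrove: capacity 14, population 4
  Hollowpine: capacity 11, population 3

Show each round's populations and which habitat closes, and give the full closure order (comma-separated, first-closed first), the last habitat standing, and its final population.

Round 1: Ashgrove=4 Briarlake=8 Cedarfen=24 Dunmere=13 Elkhorn=22 Fernhollow=8 Hollowpine=3 → close Elkhorn (overflow 17)
  22÷6 = 3 each, +1 to first 4
Round 2: Ashgrove=8 Briarlake=12 Cedarfen=28 Dunmere=17 Fernhollow=11 Hollowpine=6 → close Cedarfen (overflow 13)
  28÷5 = 5 each, +1 to first 3
Round 3: Ashgrove=14 Briarlake=18 Dunmere=23 Fernhollow=16 Hollowpine=11 → close Dunmere (overflow 18)
  23÷4 = 5 each, +1 to first 3
Round 4: Ashgrove=20 Briarlake=24 Fernhollow=22 Hollowpine=16 → close Briarlake (overflow 10)
  24÷3 = 8 each, +1 to first 0
Round 5: Ashgrove=28 Fernhollow=30 Hollowpine=24 → close Fernhollow (overflow 18)
  30÷2 = 15 each, +1 to first 0
Round 6: Ashgrove=43 Hollowpine=39 → close Ashgrove (overflow 29)
  43÷1 = 43 each, +1 to first 0

Closure order: Elkhorn, Cedarfen, Dunmere, Briarlake, Fernhollow, Ashgrove
Last habitat: Hollowpine with 82 animals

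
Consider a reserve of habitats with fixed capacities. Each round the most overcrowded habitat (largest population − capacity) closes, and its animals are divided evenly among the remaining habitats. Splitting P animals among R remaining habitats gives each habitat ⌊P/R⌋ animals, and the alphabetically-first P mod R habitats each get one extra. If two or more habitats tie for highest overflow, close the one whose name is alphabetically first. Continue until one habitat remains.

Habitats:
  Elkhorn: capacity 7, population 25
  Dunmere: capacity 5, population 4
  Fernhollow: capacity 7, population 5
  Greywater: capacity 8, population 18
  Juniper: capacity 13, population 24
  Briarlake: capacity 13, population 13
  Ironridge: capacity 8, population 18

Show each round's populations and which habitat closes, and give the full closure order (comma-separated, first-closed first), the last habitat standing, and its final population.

Closure order: Elkhorn, Juniper, Greywater, Ironridge, Briarlake, Dunmere
Last habitat: Fernhollow with 107 animals

Round 1: Briarlake=13 Dunmere=4 Elkhorn=25 Fernhollow=5 Greywater=18 Ironridge=18 Juniper=24 → close Elkhorn (overflow 18)
  25÷6 = 4 each, +1 to first 1
Round 2: Briarlake=18 Dunmere=8 Fernhollow=9 Greywater=22 Ironridge=22 Juniper=28 → close Juniper (overflow 15)
  28÷5 = 5 each, +1 to first 3
Round 3: Briarlake=24 Dunmere=14 Fernhollow=15 Greywater=27 Ironridge=27 → close Greywater (overflow 19)
  27÷4 = 6 each, +1 to first 3
Round 4: Briarlake=31 Dunmere=21 Fernhollow=22 Ironridge=33 → close Ironridge (overflow 25)
  33÷3 = 11 each, +1 to first 0
Round 5: Briarlake=42 Dunmere=32 Fernhollow=33 → close Briarlake (overflow 29)
  42÷2 = 21 each, +1 to first 0
Round 6: Dunmere=53 Fernhollow=54 → close Dunmere (overflow 48)
  53÷1 = 53 each, +1 to first 0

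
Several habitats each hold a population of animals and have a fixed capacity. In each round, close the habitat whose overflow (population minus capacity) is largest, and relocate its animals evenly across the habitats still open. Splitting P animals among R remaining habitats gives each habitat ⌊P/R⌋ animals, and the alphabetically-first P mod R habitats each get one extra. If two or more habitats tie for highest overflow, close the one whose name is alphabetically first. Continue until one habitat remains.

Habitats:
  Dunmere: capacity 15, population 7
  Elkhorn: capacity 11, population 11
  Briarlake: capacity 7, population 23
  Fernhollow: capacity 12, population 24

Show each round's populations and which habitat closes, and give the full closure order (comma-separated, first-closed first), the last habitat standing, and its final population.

Closure order: Briarlake, Fernhollow, Elkhorn
Last habitat: Dunmere with 65 animals

Round 1: Briarlake=23 Dunmere=7 Elkhorn=11 Fernhollow=24 → close Briarlake (overflow 16)
  23÷3 = 7 each, +1 to first 2
Round 2: Dunmere=15 Elkhorn=19 Fernhollow=31 → close Fernhollow (overflow 19)
  31÷2 = 15 each, +1 to first 1
Round 3: Dunmere=31 Elkhorn=34 → close Elkhorn (overflow 23)
  34÷1 = 34 each, +1 to first 0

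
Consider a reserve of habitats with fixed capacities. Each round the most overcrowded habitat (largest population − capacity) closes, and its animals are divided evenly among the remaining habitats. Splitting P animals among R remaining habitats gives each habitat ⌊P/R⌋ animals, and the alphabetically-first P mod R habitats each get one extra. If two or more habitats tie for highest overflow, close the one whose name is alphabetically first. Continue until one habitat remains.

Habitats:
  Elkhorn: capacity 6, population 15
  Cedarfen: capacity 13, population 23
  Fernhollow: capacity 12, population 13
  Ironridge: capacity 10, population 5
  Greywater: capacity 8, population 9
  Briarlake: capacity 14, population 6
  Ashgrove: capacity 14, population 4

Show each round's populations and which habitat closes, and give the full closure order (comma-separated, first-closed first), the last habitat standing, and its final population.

Round 1: Ashgrove=4 Briarlake=6 Cedarfen=23 Elkhorn=15 Fernhollow=13 Greywater=9 Ironridge=5 → close Cedarfen (overflow 10)
  23÷6 = 3 each, +1 to first 5
Round 2: Ashgrove=8 Briarlake=10 Elkhorn=19 Fernhollow=17 Greywater=13 Ironridge=8 → close Elkhorn (overflow 13)
  19÷5 = 3 each, +1 to first 4
Round 3: Ashgrove=12 Briarlake=14 Fernhollow=21 Greywater=17 Ironridge=11 → close Fernhollow (overflow 9)
  21÷4 = 5 each, +1 to first 1
Round 4: Ashgrove=18 Briarlake=19 Greywater=22 Ironridge=16 → close Greywater (overflow 14)
  22÷3 = 7 each, +1 to first 1
Round 5: Ashgrove=26 Briarlake=26 Ironridge=23 → close Ironridge (overflow 13)
  23÷2 = 11 each, +1 to first 1
Round 6: Ashgrove=38 Briarlake=37 → close Ashgrove (overflow 24)
  38÷1 = 38 each, +1 to first 0

Closure order: Cedarfen, Elkhorn, Fernhollow, Greywater, Ironridge, Ashgrove
Last habitat: Briarlake with 75 animals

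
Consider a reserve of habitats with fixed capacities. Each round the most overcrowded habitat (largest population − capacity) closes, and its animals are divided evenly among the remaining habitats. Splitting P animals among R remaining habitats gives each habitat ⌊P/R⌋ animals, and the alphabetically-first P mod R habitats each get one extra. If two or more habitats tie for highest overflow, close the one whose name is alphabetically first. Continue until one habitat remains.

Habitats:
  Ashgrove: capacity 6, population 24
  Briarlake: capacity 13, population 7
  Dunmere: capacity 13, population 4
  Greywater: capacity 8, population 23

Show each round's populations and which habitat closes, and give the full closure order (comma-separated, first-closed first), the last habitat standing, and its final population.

Closure order: Ashgrove, Greywater, Briarlake
Last habitat: Dunmere with 58 animals

Round 1: Ashgrove=24 Briarlake=7 Dunmere=4 Greywater=23 → close Ashgrove (overflow 18)
  24÷3 = 8 each, +1 to first 0
Round 2: Briarlake=15 Dunmere=12 Greywater=31 → close Greywater (overflow 23)
  31÷2 = 15 each, +1 to first 1
Round 3: Briarlake=31 Dunmere=27 → close Briarlake (overflow 18)
  31÷1 = 31 each, +1 to first 0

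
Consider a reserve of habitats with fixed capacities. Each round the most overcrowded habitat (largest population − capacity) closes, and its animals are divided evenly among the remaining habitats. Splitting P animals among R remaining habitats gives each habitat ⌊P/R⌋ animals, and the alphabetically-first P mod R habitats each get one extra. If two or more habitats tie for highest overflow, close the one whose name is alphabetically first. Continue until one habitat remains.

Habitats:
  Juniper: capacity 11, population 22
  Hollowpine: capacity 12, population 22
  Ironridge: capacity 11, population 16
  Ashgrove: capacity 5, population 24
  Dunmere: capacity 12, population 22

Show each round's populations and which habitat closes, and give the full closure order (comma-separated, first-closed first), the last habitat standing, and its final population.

Closure order: Ashgrove, Juniper, Dunmere, Hollowpine
Last habitat: Ironridge with 106 animals

Round 1: Ashgrove=24 Dunmere=22 Hollowpine=22 Ironridge=16 Juniper=22 → close Ashgrove (overflow 19)
  24÷4 = 6 each, +1 to first 0
Round 2: Dunmere=28 Hollowpine=28 Ironridge=22 Juniper=28 → close Juniper (overflow 17)
  28÷3 = 9 each, +1 to first 1
Round 3: Dunmere=38 Hollowpine=37 Ironridge=31 → close Dunmere (overflow 26)
  38÷2 = 19 each, +1 to first 0
Round 4: Hollowpine=56 Ironridge=50 → close Hollowpine (overflow 44)
  56÷1 = 56 each, +1 to first 0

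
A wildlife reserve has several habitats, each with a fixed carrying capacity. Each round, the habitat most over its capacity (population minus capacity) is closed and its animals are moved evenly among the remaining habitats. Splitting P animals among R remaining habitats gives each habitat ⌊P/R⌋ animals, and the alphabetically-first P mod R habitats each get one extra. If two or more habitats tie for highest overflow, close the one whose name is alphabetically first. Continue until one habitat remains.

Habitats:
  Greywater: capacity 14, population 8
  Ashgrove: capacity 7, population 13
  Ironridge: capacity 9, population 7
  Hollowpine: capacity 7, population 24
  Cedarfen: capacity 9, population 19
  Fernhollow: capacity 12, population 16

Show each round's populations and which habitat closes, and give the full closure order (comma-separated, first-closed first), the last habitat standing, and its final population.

Closure order: Hollowpine, Cedarfen, Ashgrove, Fernhollow, Ironridge
Last habitat: Greywater with 87 animals

Round 1: Ashgrove=13 Cedarfen=19 Fernhollow=16 Greywater=8 Hollowpine=24 Ironridge=7 → close Hollowpine (overflow 17)
  24÷5 = 4 each, +1 to first 4
Round 2: Ashgrove=18 Cedarfen=24 Fernhollow=21 Greywater=13 Ironridge=11 → close Cedarfen (overflow 15)
  24÷4 = 6 each, +1 to first 0
Round 3: Ashgrove=24 Fernhollow=27 Greywater=19 Ironridge=17 → close Ashgrove (overflow 17)
  24÷3 = 8 each, +1 to first 0
Round 4: Fernhollow=35 Greywater=27 Ironridge=25 → close Fernhollow (overflow 23)
  35÷2 = 17 each, +1 to first 1
Round 5: Greywater=45 Ironridge=42 → close Ironridge (overflow 33)
  42÷1 = 42 each, +1 to first 0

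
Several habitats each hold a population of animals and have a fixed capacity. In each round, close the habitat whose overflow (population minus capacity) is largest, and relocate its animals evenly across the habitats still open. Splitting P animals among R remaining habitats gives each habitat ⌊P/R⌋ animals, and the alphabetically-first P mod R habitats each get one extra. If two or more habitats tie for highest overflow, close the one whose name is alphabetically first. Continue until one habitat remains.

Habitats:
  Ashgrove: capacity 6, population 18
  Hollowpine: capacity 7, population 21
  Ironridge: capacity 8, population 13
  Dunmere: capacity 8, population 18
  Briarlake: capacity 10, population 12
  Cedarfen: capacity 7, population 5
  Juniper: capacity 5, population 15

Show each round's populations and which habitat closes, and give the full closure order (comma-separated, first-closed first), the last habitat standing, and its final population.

Round 1: Ashgrove=18 Briarlake=12 Cedarfen=5 Dunmere=18 Hollowpine=21 Ironridge=13 Juniper=15 → close Hollowpine (overflow 14)
  21÷6 = 3 each, +1 to first 3
Round 2: Ashgrove=22 Briarlake=16 Cedarfen=9 Dunmere=21 Ironridge=16 Juniper=18 → close Ashgrove (overflow 16)
  22÷5 = 4 each, +1 to first 2
Round 3: Briarlake=21 Cedarfen=14 Dunmere=25 Ironridge=20 Juniper=22 → close Dunmere (overflow 17)
  25÷4 = 6 each, +1 to first 1
Round 4: Briarlake=28 Cedarfen=20 Ironridge=26 Juniper=28 → close Juniper (overflow 23)
  28÷3 = 9 each, +1 to first 1
Round 5: Briarlake=38 Cedarfen=29 Ironridge=35 → close Briarlake (overflow 28)
  38÷2 = 19 each, +1 to first 0
Round 6: Cedarfen=48 Ironridge=54 → close Ironridge (overflow 46)
  54÷1 = 54 each, +1 to first 0

Closure order: Hollowpine, Ashgrove, Dunmere, Juniper, Briarlake, Ironridge
Last habitat: Cedarfen with 102 animals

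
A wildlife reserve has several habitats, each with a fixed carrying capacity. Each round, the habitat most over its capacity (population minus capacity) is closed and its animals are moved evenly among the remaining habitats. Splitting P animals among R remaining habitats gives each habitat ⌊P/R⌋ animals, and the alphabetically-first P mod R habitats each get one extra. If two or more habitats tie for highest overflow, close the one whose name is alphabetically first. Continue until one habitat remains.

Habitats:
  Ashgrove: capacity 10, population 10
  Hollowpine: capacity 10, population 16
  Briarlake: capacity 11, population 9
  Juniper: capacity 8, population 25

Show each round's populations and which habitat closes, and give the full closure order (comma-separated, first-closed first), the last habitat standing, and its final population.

Round 1: Ashgrove=10 Briarlake=9 Hollowpine=16 Juniper=25 → close Juniper (overflow 17)
  25÷3 = 8 each, +1 to first 1
Round 2: Ashgrove=19 Briarlake=17 Hollowpine=24 → close Hollowpine (overflow 14)
  24÷2 = 12 each, +1 to first 0
Round 3: Ashgrove=31 Briarlake=29 → close Ashgrove (overflow 21)
  31÷1 = 31 each, +1 to first 0

Closure order: Juniper, Hollowpine, Ashgrove
Last habitat: Briarlake with 60 animals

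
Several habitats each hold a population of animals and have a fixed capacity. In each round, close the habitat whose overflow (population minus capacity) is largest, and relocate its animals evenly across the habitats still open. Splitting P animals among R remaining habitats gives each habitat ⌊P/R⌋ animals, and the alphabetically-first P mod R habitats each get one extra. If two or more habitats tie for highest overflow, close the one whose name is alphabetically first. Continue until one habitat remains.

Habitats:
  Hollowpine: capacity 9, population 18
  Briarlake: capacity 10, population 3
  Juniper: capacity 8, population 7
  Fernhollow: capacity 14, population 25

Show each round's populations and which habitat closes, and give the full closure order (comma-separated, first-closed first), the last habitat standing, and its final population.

Closure order: Fernhollow, Hollowpine, Juniper
Last habitat: Briarlake with 53 animals

Round 1: Briarlake=3 Fernhollow=25 Hollowpine=18 Juniper=7 → close Fernhollow (overflow 11)
  25÷3 = 8 each, +1 to first 1
Round 2: Briarlake=12 Hollowpine=26 Juniper=15 → close Hollowpine (overflow 17)
  26÷2 = 13 each, +1 to first 0
Round 3: Briarlake=25 Juniper=28 → close Juniper (overflow 20)
  28÷1 = 28 each, +1 to first 0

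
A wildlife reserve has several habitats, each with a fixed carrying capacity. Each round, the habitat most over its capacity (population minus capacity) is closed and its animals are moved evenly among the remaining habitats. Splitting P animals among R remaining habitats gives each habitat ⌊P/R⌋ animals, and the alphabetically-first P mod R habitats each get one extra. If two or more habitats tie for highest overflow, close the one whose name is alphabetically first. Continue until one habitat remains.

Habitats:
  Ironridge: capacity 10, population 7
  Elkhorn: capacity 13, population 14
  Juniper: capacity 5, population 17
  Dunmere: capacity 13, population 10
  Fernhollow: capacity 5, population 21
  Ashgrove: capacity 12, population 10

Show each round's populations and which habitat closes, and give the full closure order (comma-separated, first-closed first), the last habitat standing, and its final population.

Round 1: Ashgrove=10 Dunmere=10 Elkhorn=14 Fernhollow=21 Ironridge=7 Juniper=17 → close Fernhollow (overflow 16)
  21÷5 = 4 each, +1 to first 1
Round 2: Ashgrove=15 Dunmere=14 Elkhorn=18 Ironridge=11 Juniper=21 → close Juniper (overflow 16)
  21÷4 = 5 each, +1 to first 1
Round 3: Ashgrove=21 Dunmere=19 Elkhorn=23 Ironridge=16 → close Elkhorn (overflow 10)
  23÷3 = 7 each, +1 to first 2
Round 4: Ashgrove=29 Dunmere=27 Ironridge=23 → close Ashgrove (overflow 17)
  29÷2 = 14 each, +1 to first 1
Round 5: Dunmere=42 Ironridge=37 → close Dunmere (overflow 29)
  42÷1 = 42 each, +1 to first 0

Closure order: Fernhollow, Juniper, Elkhorn, Ashgrove, Dunmere
Last habitat: Ironridge with 79 animals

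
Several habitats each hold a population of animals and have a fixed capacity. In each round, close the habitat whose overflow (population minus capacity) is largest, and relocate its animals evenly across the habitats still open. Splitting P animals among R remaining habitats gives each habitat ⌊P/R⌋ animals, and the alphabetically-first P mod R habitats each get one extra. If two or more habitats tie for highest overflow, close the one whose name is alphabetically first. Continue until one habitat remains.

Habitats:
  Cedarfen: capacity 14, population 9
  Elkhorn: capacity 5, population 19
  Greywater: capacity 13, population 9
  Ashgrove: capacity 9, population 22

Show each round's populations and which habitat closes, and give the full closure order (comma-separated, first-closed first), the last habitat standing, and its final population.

Closure order: Elkhorn, Ashgrove, Cedarfen
Last habitat: Greywater with 59 animals

Round 1: Ashgrove=22 Cedarfen=9 Elkhorn=19 Greywater=9 → close Elkhorn (overflow 14)
  19÷3 = 6 each, +1 to first 1
Round 2: Ashgrove=29 Cedarfen=15 Greywater=15 → close Ashgrove (overflow 20)
  29÷2 = 14 each, +1 to first 1
Round 3: Cedarfen=30 Greywater=29 → close Cedarfen (overflow 16)
  30÷1 = 30 each, +1 to first 0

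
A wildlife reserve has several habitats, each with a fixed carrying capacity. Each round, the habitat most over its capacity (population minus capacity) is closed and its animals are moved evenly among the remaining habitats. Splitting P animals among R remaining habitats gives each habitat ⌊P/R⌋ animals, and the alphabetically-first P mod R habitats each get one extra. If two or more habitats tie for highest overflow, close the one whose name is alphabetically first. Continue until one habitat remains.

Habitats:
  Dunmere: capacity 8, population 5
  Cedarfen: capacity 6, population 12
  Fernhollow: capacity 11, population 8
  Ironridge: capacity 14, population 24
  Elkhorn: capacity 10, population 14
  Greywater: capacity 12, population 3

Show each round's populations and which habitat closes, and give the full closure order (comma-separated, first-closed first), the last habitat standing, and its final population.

Round 1: Cedarfen=12 Dunmere=5 Elkhorn=14 Fernhollow=8 Greywater=3 Ironridge=24 → close Ironridge (overflow 10)
  24÷5 = 4 each, +1 to first 4
Round 2: Cedarfen=17 Dunmere=10 Elkhorn=19 Fernhollow=13 Greywater=7 → close Cedarfen (overflow 11)
  17÷4 = 4 each, +1 to first 1
Round 3: Dunmere=15 Elkhorn=23 Fernhollow=17 Greywater=11 → close Elkhorn (overflow 13)
  23÷3 = 7 each, +1 to first 2
Round 4: Dunmere=23 Fernhollow=25 Greywater=18 → close Dunmere (overflow 15)
  23÷2 = 11 each, +1 to first 1
Round 5: Fernhollow=37 Greywater=29 → close Fernhollow (overflow 26)
  37÷1 = 37 each, +1 to first 0

Closure order: Ironridge, Cedarfen, Elkhorn, Dunmere, Fernhollow
Last habitat: Greywater with 66 animals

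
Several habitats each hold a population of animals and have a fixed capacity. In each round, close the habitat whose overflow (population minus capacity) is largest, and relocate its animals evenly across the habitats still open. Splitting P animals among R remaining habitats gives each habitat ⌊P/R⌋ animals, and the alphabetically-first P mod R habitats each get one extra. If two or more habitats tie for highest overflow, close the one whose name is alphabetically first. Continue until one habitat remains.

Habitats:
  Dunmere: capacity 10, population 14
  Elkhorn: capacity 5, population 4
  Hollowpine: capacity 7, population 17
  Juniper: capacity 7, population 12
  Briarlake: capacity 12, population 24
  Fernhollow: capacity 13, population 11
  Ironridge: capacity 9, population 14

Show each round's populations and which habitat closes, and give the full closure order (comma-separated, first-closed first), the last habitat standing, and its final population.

Closure order: Briarlake, Hollowpine, Dunmere, Ironridge, Juniper, Elkhorn
Last habitat: Fernhollow with 96 animals

Round 1: Briarlake=24 Dunmere=14 Elkhorn=4 Fernhollow=11 Hollowpine=17 Ironridge=14 Juniper=12 → close Briarlake (overflow 12)
  24÷6 = 4 each, +1 to first 0
Round 2: Dunmere=18 Elkhorn=8 Fernhollow=15 Hollowpine=21 Ironridge=18 Juniper=16 → close Hollowpine (overflow 14)
  21÷5 = 4 each, +1 to first 1
Round 3: Dunmere=23 Elkhorn=12 Fernhollow=19 Ironridge=22 Juniper=20 → close Dunmere (overflow 13)
  23÷4 = 5 each, +1 to first 3
Round 4: Elkhorn=18 Fernhollow=25 Ironridge=28 Juniper=25 → close Ironridge (overflow 19)
  28÷3 = 9 each, +1 to first 1
Round 5: Elkhorn=28 Fernhollow=34 Juniper=34 → close Juniper (overflow 27)
  34÷2 = 17 each, +1 to first 0
Round 6: Elkhorn=45 Fernhollow=51 → close Elkhorn (overflow 40)
  45÷1 = 45 each, +1 to first 0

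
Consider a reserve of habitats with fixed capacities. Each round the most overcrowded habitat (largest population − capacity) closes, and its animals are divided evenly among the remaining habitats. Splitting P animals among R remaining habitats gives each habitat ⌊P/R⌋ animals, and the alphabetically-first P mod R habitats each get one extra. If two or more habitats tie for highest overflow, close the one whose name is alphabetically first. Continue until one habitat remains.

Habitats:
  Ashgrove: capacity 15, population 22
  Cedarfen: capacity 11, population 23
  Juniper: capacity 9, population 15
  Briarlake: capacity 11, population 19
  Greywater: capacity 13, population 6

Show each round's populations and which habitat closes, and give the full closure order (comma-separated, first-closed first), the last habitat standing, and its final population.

Closure order: Cedarfen, Briarlake, Ashgrove, Juniper
Last habitat: Greywater with 85 animals

Round 1: Ashgrove=22 Briarlake=19 Cedarfen=23 Greywater=6 Juniper=15 → close Cedarfen (overflow 12)
  23÷4 = 5 each, +1 to first 3
Round 2: Ashgrove=28 Briarlake=25 Greywater=12 Juniper=20 → close Briarlake (overflow 14)
  25÷3 = 8 each, +1 to first 1
Round 3: Ashgrove=37 Greywater=20 Juniper=28 → close Ashgrove (overflow 22)
  37÷2 = 18 each, +1 to first 1
Round 4: Greywater=39 Juniper=46 → close Juniper (overflow 37)
  46÷1 = 46 each, +1 to first 0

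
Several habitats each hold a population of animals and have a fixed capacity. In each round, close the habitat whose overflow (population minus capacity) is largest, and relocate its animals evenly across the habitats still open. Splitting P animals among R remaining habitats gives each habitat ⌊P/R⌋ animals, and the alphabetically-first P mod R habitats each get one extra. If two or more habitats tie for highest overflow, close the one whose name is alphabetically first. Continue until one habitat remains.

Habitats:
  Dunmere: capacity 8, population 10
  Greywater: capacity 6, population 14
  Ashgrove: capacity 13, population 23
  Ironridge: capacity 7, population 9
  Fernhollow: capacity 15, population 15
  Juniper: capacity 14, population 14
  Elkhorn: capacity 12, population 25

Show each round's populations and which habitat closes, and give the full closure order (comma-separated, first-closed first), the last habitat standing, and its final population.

Closure order: Elkhorn, Ashgrove, Greywater, Dunmere, Ironridge, Fernhollow
Last habitat: Juniper with 110 animals

Round 1: Ashgrove=23 Dunmere=10 Elkhorn=25 Fernhollow=15 Greywater=14 Ironridge=9 Juniper=14 → close Elkhorn (overflow 13)
  25÷6 = 4 each, +1 to first 1
Round 2: Ashgrove=28 Dunmere=14 Fernhollow=19 Greywater=18 Ironridge=13 Juniper=18 → close Ashgrove (overflow 15)
  28÷5 = 5 each, +1 to first 3
Round 3: Dunmere=20 Fernhollow=25 Greywater=24 Ironridge=18 Juniper=23 → close Greywater (overflow 18)
  24÷4 = 6 each, +1 to first 0
Round 4: Dunmere=26 Fernhollow=31 Ironridge=24 Juniper=29 → close Dunmere (overflow 18)
  26÷3 = 8 each, +1 to first 2
Round 5: Fernhollow=40 Ironridge=33 Juniper=37 → close Ironridge (overflow 26)
  33÷2 = 16 each, +1 to first 1
Round 6: Fernhollow=57 Juniper=53 → close Fernhollow (overflow 42)
  57÷1 = 57 each, +1 to first 0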